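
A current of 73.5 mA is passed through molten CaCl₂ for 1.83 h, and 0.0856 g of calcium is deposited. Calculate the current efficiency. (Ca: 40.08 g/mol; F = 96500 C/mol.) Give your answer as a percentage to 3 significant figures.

Q = 0.0735 × 6588 = 484.2 C
n(e⁻) = 484.2 / 96500 = 0.005018 mol
Ca²⁺ + 2e⁻ → Ca, so theoretical n(Ca) = 0.002509 mol → 0.1006 g
Efficiency = 0.0856 / 0.1006 = 0.8509 = 85.1%

85.1%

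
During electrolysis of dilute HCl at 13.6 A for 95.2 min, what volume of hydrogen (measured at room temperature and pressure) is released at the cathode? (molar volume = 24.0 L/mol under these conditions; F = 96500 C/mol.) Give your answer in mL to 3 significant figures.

9660 mL

Charge passed = 13.6 × 5712 = 77680 C
n(e⁻) = 77680 / 96500 = 0.8050 mol
2H⁺ + 2e⁻ → H₂, so n(H₂) = 0.8050 / 2 = 0.4025 mol
V = 0.4025 × 24.0 = 9.660 L
= 9660 mL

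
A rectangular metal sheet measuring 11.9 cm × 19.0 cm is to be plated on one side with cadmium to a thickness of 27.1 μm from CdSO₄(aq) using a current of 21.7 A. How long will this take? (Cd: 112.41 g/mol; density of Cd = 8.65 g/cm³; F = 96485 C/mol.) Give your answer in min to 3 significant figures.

Plated area = 11.9 × 19.0 = 226.1 cm²
Volume = 226.1 × 27.1×10⁻⁴ cm = 0.6127 cm³
m(Cd) = 0.6127 × 8.65 = 5.300 g
n(Cd) = 5.300 / 112.41 = 0.04715 mol; n(e⁻) = 2 × 0.04715 = 0.09430 mol
Q = 0.09430 × 96485 = 9099 C
t = 9099 / 21.7 = 419.3 s = 6.99 min

6.99 min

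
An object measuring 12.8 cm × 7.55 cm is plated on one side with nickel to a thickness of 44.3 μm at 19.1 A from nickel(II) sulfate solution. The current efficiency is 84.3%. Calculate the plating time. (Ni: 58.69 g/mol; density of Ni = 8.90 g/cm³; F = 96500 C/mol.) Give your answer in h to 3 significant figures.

0.216 h

Plated area = 12.8 × 7.55 = 96.64 cm²
Volume = 96.64 × 44.3×10⁻⁴ cm = 0.4281 cm³
m(Ni) = 0.4281 × 8.90 = 3.810 g
n(Ni) = 3.810 / 58.69 = 0.06492 mol; n(e⁻) = 2 × 0.06492 = 0.1298 mol
Q = 0.1298 × 96500 / 0.843 = 14860 C
t = 14860 / 19.1 = 778.0 s = 0.216 h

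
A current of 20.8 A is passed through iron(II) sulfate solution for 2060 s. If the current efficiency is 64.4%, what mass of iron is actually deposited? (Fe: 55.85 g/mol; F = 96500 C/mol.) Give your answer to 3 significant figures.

Q = 20.8 × 2060 = 42850 C
n(e⁻) = 42850 / 96500 = 0.4440 mol
Fe²⁺ + 2e⁻ → Fe, so theoretical m(Fe) = 0.2220 × 55.85 = 12.40 g
Actual mass = 64.4% × 12.40 = 7.99 g

7.99 g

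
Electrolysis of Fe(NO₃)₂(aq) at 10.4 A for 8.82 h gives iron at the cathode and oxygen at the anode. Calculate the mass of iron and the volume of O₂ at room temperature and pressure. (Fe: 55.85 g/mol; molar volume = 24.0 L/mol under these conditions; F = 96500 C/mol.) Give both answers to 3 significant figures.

95.6 g Fe; 20.5 L O₂

Q = 10.4 × 31752 = 3.302×10^5 C; n(e⁻) = 3.302×10^5 / 96500 = 3.422 mol
Cathode: Fe²⁺ + 2e⁻ → Fe → n(Fe) = 3.422/2 = 1.711 mol → 95.6 g
Anode: 2H₂O → O₂ + 4H⁺ + 4e⁻ → n(O₂) = 3.422/4 = 0.8555 mol → 20.5 L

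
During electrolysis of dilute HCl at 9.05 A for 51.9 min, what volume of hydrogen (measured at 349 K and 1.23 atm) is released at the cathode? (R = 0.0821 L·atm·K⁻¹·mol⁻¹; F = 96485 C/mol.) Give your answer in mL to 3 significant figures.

Charge passed = 9.05 × 3114 = 28180 C
n(e⁻) = Q/F = 28180/96485 = 0.2921 mol
2H⁺ + 2e⁻ → H₂, so n(H₂) = 0.2921 / 2 = 0.1461 mol
V = nRT/P = 0.1461 × 0.0821 × 349 / 1.23 = 3.403 L
= 3400 mL

3400 mL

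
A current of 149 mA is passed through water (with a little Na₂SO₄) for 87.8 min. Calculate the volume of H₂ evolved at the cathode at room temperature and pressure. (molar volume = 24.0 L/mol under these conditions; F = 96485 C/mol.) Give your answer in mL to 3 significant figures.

97.6 mL

Q = It = 0.149 × 5268 = 784.9 C
n(e⁻) = 784.9 / 96485 = 0.008135 mol
2H⁺ + 2e⁻ → H₂, so n(H₂) = 0.008135 / 2 = 0.004068 mol
V = 0.004068 × 24.0 = 0.09763 L
= 97.6 mL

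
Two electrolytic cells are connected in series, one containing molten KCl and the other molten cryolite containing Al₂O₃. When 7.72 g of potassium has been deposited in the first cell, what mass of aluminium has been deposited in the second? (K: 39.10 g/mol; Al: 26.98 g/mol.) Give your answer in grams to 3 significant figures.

n(K) = 7.72 / 39.10 = 0.1974 mol
K⁺ + e⁻ → K, so n(e⁻) = 0.1974 mol
Since the cells are in series, n(e⁻) in the Al cell is also 0.1974 mol.
Al³⁺ + 3e⁻ → Al, so n(Al) = 0.1974 / 3 = 0.06580 mol
m(Al) = 0.06580 × 26.98 = 1.78 g

1.78 g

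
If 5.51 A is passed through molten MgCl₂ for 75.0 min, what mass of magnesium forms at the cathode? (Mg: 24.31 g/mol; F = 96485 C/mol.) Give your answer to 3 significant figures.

3.12 g

Q = It = 5.51 × 4500 = 24800 C
n(e⁻) = Q/F = 24800/96485 = 0.2570 mol
Mg²⁺ + 2e⁻ → Mg, so n(Mg) = 0.2570 / 2 = 0.1285 mol
m = 0.1285 × 24.31 = 3.12 g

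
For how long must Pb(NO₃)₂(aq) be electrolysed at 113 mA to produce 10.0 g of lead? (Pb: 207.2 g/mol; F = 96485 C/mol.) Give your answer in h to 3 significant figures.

n(Pb) = 10.0 / 207.2 = 0.04826 mol
Pb²⁺ + 2e⁻ → Pb, so n(e⁻) = 2 × 0.04826 = 0.09652 mol
Q = 0.09652 × 96485 = 9313 C
t = Q / I = 9313 / 0.113 = 82420 s = 22.9 h

22.9 h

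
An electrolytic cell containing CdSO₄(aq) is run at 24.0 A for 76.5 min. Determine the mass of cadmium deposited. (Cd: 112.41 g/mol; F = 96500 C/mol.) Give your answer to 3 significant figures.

64.2 g

Charge passed = 24.0 × 4590 = 1.102×10^5 C
n(e⁻) = Q/F = 1.102×10^5/96500 = 1.142 mol
Cd²⁺ + 2e⁻ → Cd, so n(Cd) = 1.142 / 2 = 0.5710 mol
m = 0.5710 × 112.41 = 64.2 g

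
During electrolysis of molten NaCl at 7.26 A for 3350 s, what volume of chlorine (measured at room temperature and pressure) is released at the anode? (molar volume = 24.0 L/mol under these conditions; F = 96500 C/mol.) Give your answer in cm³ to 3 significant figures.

Q = It = 7.26 × 3350 = 24320 C
n(e⁻) = Q/F = 24320/96500 = 0.2520 mol
2Cl⁻ → Cl₂ + 2e⁻, so n(Cl₂) = 0.2520 / 2 = 0.1260 mol
V = 0.1260 × 24.0 = 3.024 L
= 3020 cm³

3020 cm³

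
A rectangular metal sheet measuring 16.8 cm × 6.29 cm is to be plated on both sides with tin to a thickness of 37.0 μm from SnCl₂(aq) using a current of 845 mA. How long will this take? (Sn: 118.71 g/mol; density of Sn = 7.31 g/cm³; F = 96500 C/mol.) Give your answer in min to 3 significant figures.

183 min

Plated area = 2 × 16.8 × 6.29 = 211.3 cm²
Volume = 211.3 × 37.0×10⁻⁴ cm = 0.7818 cm³
m(Sn) = 0.7818 × 7.31 = 5.715 g
n(Sn) = 5.715 / 118.71 = 0.04814 mol; n(e⁻) = 2 × 0.04814 = 0.09628 mol
Q = 0.09628 × 96500 = 9291 C
t = 9291 / 0.845 = 11000 s = 183 min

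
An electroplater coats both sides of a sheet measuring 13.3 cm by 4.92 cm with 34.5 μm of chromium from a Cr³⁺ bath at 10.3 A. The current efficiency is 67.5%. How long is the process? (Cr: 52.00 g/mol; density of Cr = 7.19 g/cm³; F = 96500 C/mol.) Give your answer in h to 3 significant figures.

0.722 h

Plated area = 2 × 13.3 × 4.92 = 130.9 cm²
Volume = 130.9 × 34.5×10⁻⁴ cm = 0.4516 cm³
m(Cr) = 0.4516 × 7.19 = 3.247 g
n(Cr) = 3.247 / 52.00 = 0.06244 mol; n(e⁻) = 3 × 0.06244 = 0.1873 mol
Q = 0.1873 × 96500 / 0.675 = 26780 C
t = 26780 / 10.3 = 2600 s = 0.722 h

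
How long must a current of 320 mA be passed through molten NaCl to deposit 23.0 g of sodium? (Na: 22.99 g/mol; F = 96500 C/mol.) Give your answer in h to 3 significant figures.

83.8 h

n(Na) = 23.0 / 22.99 = 1.000 mol
Na⁺ + e⁻ → Na, so n(e⁻) = 1.000 mol
Q = 1.000 × 96500 = 96500 C
t = Q / I = 96500 / 0.320 = 3.016×10^5 s = 83.8 h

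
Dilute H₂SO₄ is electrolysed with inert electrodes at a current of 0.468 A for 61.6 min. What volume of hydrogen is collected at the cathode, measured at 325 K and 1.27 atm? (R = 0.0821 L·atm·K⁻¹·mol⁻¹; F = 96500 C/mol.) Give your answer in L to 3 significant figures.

Charge passed = 0.468 × 3696 = 1730 C
Moles of electrons = 1730 / 96500 = 0.01793 mol
2H⁺ + 2e⁻ → H₂, so n(H₂) = 0.01793 / 2 = 0.008965 mol
V = nRT/P = 0.008965 × 0.0821 × 325 / 1.27 = 0.1884 L

0.188 L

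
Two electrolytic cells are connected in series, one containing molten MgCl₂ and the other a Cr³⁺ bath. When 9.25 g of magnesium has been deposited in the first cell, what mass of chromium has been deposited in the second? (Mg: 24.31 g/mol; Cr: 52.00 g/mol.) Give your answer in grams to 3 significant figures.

n(Mg) = 9.25 / 24.31 = 0.3805 mol
Mg²⁺ + 2e⁻ → Mg, so n(e⁻) = 2 × 0.3805 = 0.7610 mol
Same current for the same time ⇒ same n(e⁻) = 0.7610 mol in both cells.
Cr³⁺ + 3e⁻ → Cr, so n(Cr) = 0.7610 / 3 = 0.2537 mol
m(Cr) = 0.2537 × 52.00 = 13.2 g

13.2 g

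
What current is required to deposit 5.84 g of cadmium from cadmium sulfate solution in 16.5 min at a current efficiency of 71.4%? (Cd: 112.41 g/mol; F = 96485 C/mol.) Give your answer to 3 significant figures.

14.2 A

n(Cd) = 5.84 / 112.41 = 0.05195 mol
Cd²⁺ + 2e⁻ → Cd, so n(e⁻) = 2 × 0.05195 = 0.1039 mol
Q = 0.1039 × 96485 / 0.714 = 14040 C
I = Q / t = 14040 / 990 s = 14.2 A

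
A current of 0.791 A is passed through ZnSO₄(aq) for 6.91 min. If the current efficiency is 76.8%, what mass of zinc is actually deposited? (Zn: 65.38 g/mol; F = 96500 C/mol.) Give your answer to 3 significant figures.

0.0853 g

Q = 0.791 × 414.6 = 327.9 C
n(e⁻) = 327.9 / 96500 = 0.003398 mol
Zn²⁺ + 2e⁻ → Zn, so theoretical m(Zn) = 0.001699 × 65.38 = 0.1111 g
Actual mass = 76.8% × 0.1111 = 0.0853 g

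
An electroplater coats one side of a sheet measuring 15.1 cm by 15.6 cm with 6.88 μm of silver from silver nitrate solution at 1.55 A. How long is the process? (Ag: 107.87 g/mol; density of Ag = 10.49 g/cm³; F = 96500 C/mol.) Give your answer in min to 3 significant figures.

Plated area = 15.1 × 15.6 = 235.6 cm²
Volume = 235.6 × 6.88×10⁻⁴ cm = 0.1621 cm³
m(Ag) = 0.1621 × 10.49 = 1.700 g
n(Ag) = 1.700 / 107.87 = 0.01576 mol; n(e⁻) = 0.01576 mol
Q = 0.01576 × 96500 = 1521 C
t = 1521 / 1.55 = 981.3 s = 16.4 min

16.4 min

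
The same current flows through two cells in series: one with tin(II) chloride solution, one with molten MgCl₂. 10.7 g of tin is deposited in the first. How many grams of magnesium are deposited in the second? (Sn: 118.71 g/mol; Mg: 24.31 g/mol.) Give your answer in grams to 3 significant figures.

2.19 g

n(Sn) = 10.7 / 118.71 = 0.09014 mol
Sn²⁺ + 2e⁻ → Sn, so n(e⁻) = 2 × 0.09014 = 0.1803 mol
The cells are in series, so the same charge (and hence the same n(e⁻) = 0.1803 mol) passes through both.
Mg²⁺ + 2e⁻ → Mg, so n(Mg) = 0.1803 / 2 = 0.09015 mol
m(Mg) = 0.09015 × 24.31 = 2.19 g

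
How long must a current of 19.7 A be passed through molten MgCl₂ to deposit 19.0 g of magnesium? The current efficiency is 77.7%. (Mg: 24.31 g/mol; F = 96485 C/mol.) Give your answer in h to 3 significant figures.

2.74 h

n(Mg) = 19.0 / 24.31 = 0.7816 mol
Mg²⁺ + 2e⁻ → Mg, so n(e⁻) = 2 × 0.7816 = 1.563 mol
Q = 1.563 × 96485 / 0.777 = 1.941×10^5 C
t = Q / I = 1.941×10^5 / 19.7 = 9853 s = 2.74 h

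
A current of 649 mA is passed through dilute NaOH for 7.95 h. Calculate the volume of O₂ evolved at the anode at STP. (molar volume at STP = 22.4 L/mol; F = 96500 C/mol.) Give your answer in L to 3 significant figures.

1.08 L

Q = 0.649 A × 28620 s = 18570 C
n(e⁻) = Q/F = 18570/96500 = 0.1924 mol
2H₂O → O₂ + 4H⁺ + 4e⁻, so n(O₂) = 0.1924 / 4 = 0.04810 mol
V = 0.04810 × 22.4 = 1.077 L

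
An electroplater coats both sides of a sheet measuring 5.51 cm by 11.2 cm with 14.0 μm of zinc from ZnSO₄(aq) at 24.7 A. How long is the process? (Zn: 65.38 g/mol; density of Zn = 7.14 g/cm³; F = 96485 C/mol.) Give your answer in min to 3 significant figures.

2.46 min

Plated area = 2 × 5.51 × 11.2 = 123.4 cm²
Volume = 123.4 × 14.0×10⁻⁴ cm = 0.1728 cm³
m(Zn) = 0.1728 × 7.14 = 1.234 g
n(Zn) = 1.234 / 65.38 = 0.01887 mol; n(e⁻) = 2 × 0.01887 = 0.03774 mol
Q = 0.03774 × 96485 = 3641 C
t = 3641 / 24.7 = 147.4 s = 2.46 min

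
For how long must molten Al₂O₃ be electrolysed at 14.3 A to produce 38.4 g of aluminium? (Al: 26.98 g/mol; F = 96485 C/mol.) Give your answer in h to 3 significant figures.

8.00 h

n(Al) = 38.4 / 26.98 = 1.423 mol
Al³⁺ + 3e⁻ → Al, so n(e⁻) = 3 × 1.423 = 4.269 mol
Q = 4.269 × 96485 = 4.119×10^5 C
t = Q / I = 4.119×10^5 / 14.3 = 28800 s = 8.00 h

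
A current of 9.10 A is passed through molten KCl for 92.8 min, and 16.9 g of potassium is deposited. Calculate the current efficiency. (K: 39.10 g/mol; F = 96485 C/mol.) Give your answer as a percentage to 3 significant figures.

82.3%

Q = 9.10 × 5568 = 50670 C
n(e⁻) = 50670 / 96485 = 0.5252 mol
K⁺ + e⁻ → K, so theoretical n(K) = 0.5252 mol → 20.54 g
Efficiency = 16.9 / 20.54 = 0.8228 = 82.3%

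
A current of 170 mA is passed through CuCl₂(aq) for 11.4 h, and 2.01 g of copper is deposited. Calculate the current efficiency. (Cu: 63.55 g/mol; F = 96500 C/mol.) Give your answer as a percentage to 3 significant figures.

87.5%

Q = 0.170 × 41040 = 6977 C
n(e⁻) = 6977 / 96500 = 0.07230 mol
Cu²⁺ + 2e⁻ → Cu, so theoretical n(Cu) = 0.03615 mol → 2.297 g
Efficiency = 2.01 / 2.297 = 0.8751 = 87.5%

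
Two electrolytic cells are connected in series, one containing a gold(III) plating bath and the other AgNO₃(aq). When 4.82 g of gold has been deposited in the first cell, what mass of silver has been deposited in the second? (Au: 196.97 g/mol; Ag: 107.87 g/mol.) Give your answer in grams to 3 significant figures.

n(Au) = 4.82 / 196.97 = 0.02447 mol
Au³⁺ + 3e⁻ → Au, so n(e⁻) = 3 × 0.02447 = 0.07341 mol
In series, the same 0.07341 mol of electrons flows through the second cell.
Ag⁺ + e⁻ → Ag, so n(Ag) = 0.07341 mol
m(Ag) = 0.07341 × 107.87 = 7.92 g

7.92 g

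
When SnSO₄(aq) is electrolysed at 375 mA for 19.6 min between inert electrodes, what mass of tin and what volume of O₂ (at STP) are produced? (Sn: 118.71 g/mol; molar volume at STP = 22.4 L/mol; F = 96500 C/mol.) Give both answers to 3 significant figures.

0.271 g Sn; 0.0256 L O₂

Q = 0.375 × 1176 = 441.0 C; n(e⁻) = 441.0 / 96500 = 0.004570 mol
Cathode: Sn²⁺ + 2e⁻ → Sn → n(Sn) = 0.004570/2 = 0.002285 mol → 0.271 g
Anode: 2H₂O → O₂ + 4H⁺ + 4e⁻ → n(O₂) = 0.004570/4 = 0.001143 mol → 0.0256 L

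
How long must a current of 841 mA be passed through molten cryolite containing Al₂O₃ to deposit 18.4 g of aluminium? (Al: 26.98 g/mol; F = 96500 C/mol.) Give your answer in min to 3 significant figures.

3910 min

n(Al) = 18.4 / 26.98 = 0.6820 mol
Al³⁺ + 3e⁻ → Al, so n(e⁻) = 3 × 0.6820 = 2.046 mol
Q = 2.046 × 96500 = 1.974×10^5 C
t = Q / I = 1.974×10^5 / 0.841 = 2.347×10^5 s = 3910 min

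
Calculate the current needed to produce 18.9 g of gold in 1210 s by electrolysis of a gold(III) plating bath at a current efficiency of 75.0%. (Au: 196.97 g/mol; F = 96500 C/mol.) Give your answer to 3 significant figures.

30.6 A

n(Au) = 18.9 / 196.97 = 0.09595 mol
Au³⁺ + 3e⁻ → Au, so n(e⁻) = 3 × 0.09595 = 0.2879 mol
Q = 0.2879 × 96500 / 0.750 = 37040 C
I = Q / t = 37040 / 1210 s = 30.6 A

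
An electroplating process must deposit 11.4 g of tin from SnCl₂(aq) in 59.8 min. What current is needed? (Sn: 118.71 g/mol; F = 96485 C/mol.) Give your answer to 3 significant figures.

n(Sn) = 11.4 / 118.71 = 0.09603 mol
Sn²⁺ + 2e⁻ → Sn, so n(e⁻) = 2 × 0.09603 = 0.1921 mol
Q = 0.1921 × 96485 = 18530 C
I = Q / t = 18530 / 3588 s = 5.16 A

5.16 A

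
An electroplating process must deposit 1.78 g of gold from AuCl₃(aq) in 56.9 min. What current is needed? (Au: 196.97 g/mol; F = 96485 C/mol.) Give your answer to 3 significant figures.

n(Au) = 1.78 / 196.97 = 0.009037 mol
Au³⁺ + 3e⁻ → Au, so n(e⁻) = 3 × 0.009037 = 0.02711 mol
Q = 0.02711 × 96485 = 2616 C
I = Q / t = 2616 / 3414 s = 0.766 A

0.766 A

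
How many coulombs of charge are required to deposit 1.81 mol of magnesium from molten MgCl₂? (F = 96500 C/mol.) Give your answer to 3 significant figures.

Mg²⁺ + 2e⁻ → Mg, so n(e⁻) = 2 × 1.81 = 3.620 mol
Q = 3.620 × 96500 = 3.493×10^5 C

3.49×10^5 C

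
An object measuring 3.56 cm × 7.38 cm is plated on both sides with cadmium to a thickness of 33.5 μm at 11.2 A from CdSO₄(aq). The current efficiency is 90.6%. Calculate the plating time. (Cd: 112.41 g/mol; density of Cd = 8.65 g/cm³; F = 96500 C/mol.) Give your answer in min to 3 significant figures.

4.29 min

Plated area = 2 × 3.56 × 7.38 = 52.55 cm²
Volume = 52.55 × 33.5×10⁻⁴ cm = 0.1760 cm³
m(Cd) = 0.1760 × 8.65 = 1.522 g
n(Cd) = 1.522 / 112.41 = 0.01354 mol; n(e⁻) = 2 × 0.01354 = 0.02708 mol
Q = 0.02708 × 96500 / 0.906 = 2884 C
t = 2884 / 11.2 = 257.5 s = 4.29 min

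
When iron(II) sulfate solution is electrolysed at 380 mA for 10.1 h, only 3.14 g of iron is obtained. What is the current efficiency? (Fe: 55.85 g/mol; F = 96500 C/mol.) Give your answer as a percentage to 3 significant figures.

78.5%

Q = 0.380 × 36360 = 13820 C
n(e⁻) = 13820 / 96500 = 0.1432 mol
Fe²⁺ + 2e⁻ → Fe, so theoretical n(Fe) = 0.07160 mol → 3.999 g
Efficiency = 3.14 / 3.999 = 0.7852 = 78.5%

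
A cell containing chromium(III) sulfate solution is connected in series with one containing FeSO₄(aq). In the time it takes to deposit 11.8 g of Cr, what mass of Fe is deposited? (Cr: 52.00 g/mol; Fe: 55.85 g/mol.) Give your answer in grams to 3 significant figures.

n(Cr) = 11.8 / 52.00 = 0.2269 mol
Cr³⁺ + 3e⁻ → Cr, so n(e⁻) = 3 × 0.2269 = 0.6807 mol
Same current for the same time ⇒ same n(e⁻) = 0.6807 mol in both cells.
Fe²⁺ + 2e⁻ → Fe, so n(Fe) = 0.6807 / 2 = 0.3404 mol
m(Fe) = 0.3404 × 55.85 = 19.0 g

19.0 g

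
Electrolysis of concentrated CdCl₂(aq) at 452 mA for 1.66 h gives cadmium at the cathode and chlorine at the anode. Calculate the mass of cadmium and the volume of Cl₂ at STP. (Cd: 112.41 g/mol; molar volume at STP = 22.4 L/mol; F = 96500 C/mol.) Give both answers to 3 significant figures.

1.57 g Cd; 0.314 L Cl₂

Q = 0.452 × 5976 = 2701 C; n(e⁻) = 2701 / 96500 = 0.02799 mol
Cathode: Cd²⁺ + 2e⁻ → Cd → n(Cd) = 0.02799/2 = 0.01400 mol → 1.57 g
Anode: 2Cl⁻ → Cl₂ + 2e⁻ → n(Cl₂) = 0.02799/2 = 0.01400 mol → 0.314 L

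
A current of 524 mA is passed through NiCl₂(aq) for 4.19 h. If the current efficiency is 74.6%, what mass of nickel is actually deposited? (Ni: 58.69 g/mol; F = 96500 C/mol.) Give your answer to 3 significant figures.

Q = 0.524 × 15084 = 7904 C
n(e⁻) = 7904 / 96500 = 0.08191 mol
Ni²⁺ + 2e⁻ → Ni, so theoretical m(Ni) = 0.04096 × 58.69 = 2.404 g
Actual mass = 74.6% × 2.404 = 1.79 g

1.79 g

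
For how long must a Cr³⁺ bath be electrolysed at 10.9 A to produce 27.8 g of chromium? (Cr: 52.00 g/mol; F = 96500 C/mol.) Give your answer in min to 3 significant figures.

237 min

n(Cr) = 27.8 / 52.00 = 0.5346 mol
Cr³⁺ + 3e⁻ → Cr, so n(e⁻) = 3 × 0.5346 = 1.604 mol
Q = 1.604 × 96500 = 1.548×10^5 C
t = Q / I = 1.548×10^5 / 10.9 = 14200 s = 237 min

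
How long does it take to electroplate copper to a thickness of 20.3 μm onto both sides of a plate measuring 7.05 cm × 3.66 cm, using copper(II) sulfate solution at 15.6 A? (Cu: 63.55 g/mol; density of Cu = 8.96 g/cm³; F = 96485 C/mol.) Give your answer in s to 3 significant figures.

Plated area = 2 × 7.05 × 3.66 = 51.61 cm²
Volume = 51.61 × 20.3×10⁻⁴ cm = 0.1048 cm³
m(Cu) = 0.1048 × 8.96 = 0.9390 g
n(Cu) = 0.9390 / 63.55 = 0.01478 mol; n(e⁻) = 2 × 0.01478 = 0.02956 mol
Q = 0.02956 × 96485 = 2852 C
t = 2852 / 15.6 = 182.8 s

183 s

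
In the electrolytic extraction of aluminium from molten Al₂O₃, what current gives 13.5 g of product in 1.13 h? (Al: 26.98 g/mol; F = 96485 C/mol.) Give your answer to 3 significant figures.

35.6 A

n(Al) = 13.5 / 26.98 = 0.5004 mol
Al³⁺ + 3e⁻ → Al, so n(e⁻) = 3 × 0.5004 = 1.501 mol
Q = 1.501 × 96485 = 1.448×10^5 C
I = Q / t = 1.448×10^5 / 4068 s = 35.6 A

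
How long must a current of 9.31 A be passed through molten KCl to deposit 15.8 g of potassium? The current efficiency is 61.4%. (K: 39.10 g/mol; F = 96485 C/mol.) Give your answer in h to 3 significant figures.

n(K) = 15.8 / 39.10 = 0.4041 mol
K⁺ + e⁻ → K, so n(e⁻) = 0.4041 mol
Q = 0.4041 × 96485 / 0.614 = 63500 C
t = Q / I = 63500 / 9.31 = 6821 s = 1.89 h

1.89 h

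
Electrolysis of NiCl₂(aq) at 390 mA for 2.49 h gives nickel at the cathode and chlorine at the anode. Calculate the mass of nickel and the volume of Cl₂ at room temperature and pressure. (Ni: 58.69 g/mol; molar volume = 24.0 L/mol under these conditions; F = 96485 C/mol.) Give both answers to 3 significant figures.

1.06 g Ni; 0.435 L Cl₂

Q = 0.390 × 8964 = 3496 C; n(e⁻) = 3496 / 96485 = 0.03623 mol
Cathode: Ni²⁺ + 2e⁻ → Ni → n(Ni) = 0.03623/2 = 0.01812 mol → 1.06 g
Anode: 2Cl⁻ → Cl₂ + 2e⁻ → n(Cl₂) = 0.03623/2 = 0.01812 mol → 0.435 L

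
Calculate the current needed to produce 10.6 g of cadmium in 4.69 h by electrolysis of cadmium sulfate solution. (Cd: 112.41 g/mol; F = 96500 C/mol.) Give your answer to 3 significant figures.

1.08 A

n(Cd) = 10.6 / 112.41 = 0.09430 mol
Cd²⁺ + 2e⁻ → Cd, so n(e⁻) = 2 × 0.09430 = 0.1886 mol
Q = 0.1886 × 96500 = 18200 C
I = Q / t = 18200 / 16884 s = 1.08 A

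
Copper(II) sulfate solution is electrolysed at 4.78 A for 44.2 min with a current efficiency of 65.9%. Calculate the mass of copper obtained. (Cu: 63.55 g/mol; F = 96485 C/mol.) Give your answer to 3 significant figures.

Q = 4.78 × 2652 = 12680 C
n(e⁻) = 12680 / 96485 = 0.1314 mol
Cu²⁺ + 2e⁻ → Cu, so theoretical m(Cu) = 0.06570 × 63.55 = 4.175 g
Actual mass = 65.9% × 4.175 = 2.75 g

2.75 g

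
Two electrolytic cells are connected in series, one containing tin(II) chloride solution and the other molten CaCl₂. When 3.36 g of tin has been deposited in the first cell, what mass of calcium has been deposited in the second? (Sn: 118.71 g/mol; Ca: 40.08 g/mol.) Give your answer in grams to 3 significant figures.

1.13 g

n(Sn) = 3.36 / 118.71 = 0.02830 mol
Sn²⁺ + 2e⁻ → Sn, so n(e⁻) = 2 × 0.02830 = 0.05660 mol
In series, the same 0.05660 mol of electrons flows through the second cell.
Ca²⁺ + 2e⁻ → Ca, so n(Ca) = 0.05660 / 2 = 0.02830 mol
m(Ca) = 0.02830 × 40.08 = 1.13 g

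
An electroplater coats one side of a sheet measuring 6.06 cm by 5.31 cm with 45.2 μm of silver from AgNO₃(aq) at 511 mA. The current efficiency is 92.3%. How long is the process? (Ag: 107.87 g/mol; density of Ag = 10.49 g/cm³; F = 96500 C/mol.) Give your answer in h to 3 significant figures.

Plated area = 6.06 × 5.31 = 32.18 cm²
Volume = 32.18 × 45.2×10⁻⁴ cm = 0.1455 cm³
m(Ag) = 0.1455 × 10.49 = 1.526 g
n(Ag) = 1.526 / 107.87 = 0.01415 mol; n(e⁻) = 0.01415 mol
Q = 0.01415 × 96500 / 0.923 = 1479 C
t = 1479 / 0.511 = 2894 s = 0.804 h

0.804 h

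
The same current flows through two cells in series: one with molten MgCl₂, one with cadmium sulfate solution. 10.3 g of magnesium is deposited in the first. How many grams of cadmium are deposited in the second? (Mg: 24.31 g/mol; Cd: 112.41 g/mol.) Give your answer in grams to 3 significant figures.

n(Mg) = 10.3 / 24.31 = 0.4237 mol
Mg²⁺ + 2e⁻ → Mg, so n(e⁻) = 2 × 0.4237 = 0.8474 mol
Since the cells are in series, n(e⁻) in the Cd cell is also 0.8474 mol.
Cd²⁺ + 2e⁻ → Cd, so n(Cd) = 0.8474 / 2 = 0.4237 mol
m(Cd) = 0.4237 × 112.41 = 47.6 g

47.6 g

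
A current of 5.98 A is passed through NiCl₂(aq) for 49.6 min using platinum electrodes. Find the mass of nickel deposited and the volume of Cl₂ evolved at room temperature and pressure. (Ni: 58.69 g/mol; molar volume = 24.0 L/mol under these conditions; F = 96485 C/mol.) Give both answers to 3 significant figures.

5.41 g Ni; 2.21 L Cl₂

Q = 5.98 × 2976 = 17800 C; n(e⁻) = 17800 / 96485 = 0.1845 mol
Cathode: Ni²⁺ + 2e⁻ → Ni → n(Ni) = 0.1845/2 = 0.09225 mol → 5.41 g
Anode: 2Cl⁻ → Cl₂ + 2e⁻ → n(Cl₂) = 0.1845/2 = 0.09225 mol → 2.21 L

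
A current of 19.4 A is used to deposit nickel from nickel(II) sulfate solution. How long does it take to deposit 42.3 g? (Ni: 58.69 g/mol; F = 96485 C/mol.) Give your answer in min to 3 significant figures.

n(Ni) = 42.3 / 58.69 = 0.7207 mol
Ni²⁺ + 2e⁻ → Ni, so n(e⁻) = 2 × 0.7207 = 1.441 mol
Q = 1.441 × 96485 = 1.390×10^5 C
t = Q / I = 1.390×10^5 / 19.4 = 7165 s = 119 min

119 min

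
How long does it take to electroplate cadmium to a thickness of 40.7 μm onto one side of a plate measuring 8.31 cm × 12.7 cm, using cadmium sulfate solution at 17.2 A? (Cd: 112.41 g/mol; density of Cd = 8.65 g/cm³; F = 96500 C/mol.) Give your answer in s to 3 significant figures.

371 s

Plated area = 8.31 × 12.7 = 105.5 cm²
Volume = 105.5 × 40.7×10⁻⁴ cm = 0.4294 cm³
m(Cd) = 0.4294 × 8.65 = 3.714 g
n(Cd) = 3.714 / 112.41 = 0.03304 mol; n(e⁻) = 2 × 0.03304 = 0.06608 mol
Q = 0.06608 × 96500 = 6377 C
t = 6377 / 17.2 = 370.8 s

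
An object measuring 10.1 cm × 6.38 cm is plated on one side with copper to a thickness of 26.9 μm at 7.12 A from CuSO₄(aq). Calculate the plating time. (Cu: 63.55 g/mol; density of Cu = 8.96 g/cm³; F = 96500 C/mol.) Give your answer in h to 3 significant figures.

0.184 h

Plated area = 10.1 × 6.38 = 64.44 cm²
Volume = 64.44 × 26.9×10⁻⁴ cm = 0.1733 cm³
m(Cu) = 0.1733 × 8.96 = 1.553 g
n(Cu) = 1.553 / 63.55 = 0.02444 mol; n(e⁻) = 2 × 0.02444 = 0.04888 mol
Q = 0.04888 × 96500 = 4717 C
t = 4717 / 7.12 = 662.5 s = 0.184 h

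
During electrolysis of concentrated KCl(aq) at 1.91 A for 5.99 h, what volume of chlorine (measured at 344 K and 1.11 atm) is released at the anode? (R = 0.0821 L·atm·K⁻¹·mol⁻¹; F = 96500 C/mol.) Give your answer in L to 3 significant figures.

5.43 L

Q = 1.91 A × 21564 s = 41190 C
n(e⁻) = Q/F = 41190/96500 = 0.4268 mol
2Cl⁻ → Cl₂ + 2e⁻, so n(Cl₂) = 0.4268 / 2 = 0.2134 mol
V = nRT/P = 0.2134 × 0.0821 × 344 / 1.11 = 5.430 L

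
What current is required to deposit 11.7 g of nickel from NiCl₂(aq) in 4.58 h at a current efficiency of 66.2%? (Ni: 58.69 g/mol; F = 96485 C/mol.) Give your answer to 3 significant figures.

n(Ni) = 11.7 / 58.69 = 0.1994 mol
Ni²⁺ + 2e⁻ → Ni, so n(e⁻) = 2 × 0.1994 = 0.3988 mol
Q = 0.3988 × 96485 / 0.662 = 58120 C
I = Q / t = 58120 / 16488 s = 3.52 A

3.52 A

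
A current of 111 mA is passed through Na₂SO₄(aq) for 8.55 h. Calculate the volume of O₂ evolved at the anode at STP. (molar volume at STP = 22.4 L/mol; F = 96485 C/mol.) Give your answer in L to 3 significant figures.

0.198 L

Q = It = 0.111 × 30780 = 3417 C
n(e⁻) = Q/F = 3417/96485 = 0.03541 mol
2H₂O → O₂ + 4H⁺ + 4e⁻, so n(O₂) = 0.03541 / 4 = 0.008853 mol
V = 0.008853 × 22.4 = 0.1983 L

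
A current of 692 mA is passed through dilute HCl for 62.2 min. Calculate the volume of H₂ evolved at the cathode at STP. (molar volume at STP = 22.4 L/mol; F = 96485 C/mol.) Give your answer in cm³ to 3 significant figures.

Charge passed = 0.692 × 3732 = 2583 C
n(e⁻) = 2583 / 96485 = 0.02677 mol
2H⁺ + 2e⁻ → H₂, so n(H₂) = 0.02677 / 2 = 0.01339 mol
V = 0.01339 × 22.4 = 0.2999 L
= 300 cm³

300 cm³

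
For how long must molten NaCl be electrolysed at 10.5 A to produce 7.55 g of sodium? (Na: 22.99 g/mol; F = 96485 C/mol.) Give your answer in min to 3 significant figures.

50.3 min

n(Na) = 7.55 / 22.99 = 0.3284 mol
Na⁺ + e⁻ → Na, so n(e⁻) = 0.3284 mol
Q = 0.3284 × 96485 = 31690 C
t = Q / I = 31690 / 10.5 = 3018 s = 50.3 min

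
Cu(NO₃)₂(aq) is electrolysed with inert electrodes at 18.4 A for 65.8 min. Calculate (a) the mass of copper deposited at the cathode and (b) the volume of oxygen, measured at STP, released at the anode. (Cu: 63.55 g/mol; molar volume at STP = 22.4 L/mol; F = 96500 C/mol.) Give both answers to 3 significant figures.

Q = 18.4 × 3948 = 72640 C; n(e⁻) = 72640 / 96500 = 0.7527 mol
Cathode: Cu²⁺ + 2e⁻ → Cu → n(Cu) = 0.7527/2 = 0.3764 mol → 23.9 g
Anode: 2H₂O → O₂ + 4H⁺ + 4e⁻ → n(O₂) = 0.7527/4 = 0.1882 mol → 4.22 L

23.9 g Cu; 4.22 L O₂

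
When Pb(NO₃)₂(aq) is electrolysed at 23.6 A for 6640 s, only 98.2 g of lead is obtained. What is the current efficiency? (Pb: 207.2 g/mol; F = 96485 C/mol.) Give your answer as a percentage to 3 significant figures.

Q = 23.6 × 6640 = 1.567×10^5 C
n(e⁻) = 1.567×10^5 / 96485 = 1.624 mol
Pb²⁺ + 2e⁻ → Pb, so theoretical n(Pb) = 0.8120 mol → 168.2 g
Efficiency = 98.2 / 168.2 = 0.5838 = 58.4%

58.4%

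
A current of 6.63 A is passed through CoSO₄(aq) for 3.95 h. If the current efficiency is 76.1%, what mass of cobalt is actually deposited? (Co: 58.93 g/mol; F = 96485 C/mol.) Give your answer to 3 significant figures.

21.9 g

Q = 6.63 × 14220 = 94280 C
n(e⁻) = 94280 / 96485 = 0.9771 mol
Co²⁺ + 2e⁻ → Co, so theoretical m(Co) = 0.4886 × 58.93 = 28.79 g
Actual mass = 76.1% × 28.79 = 21.9 g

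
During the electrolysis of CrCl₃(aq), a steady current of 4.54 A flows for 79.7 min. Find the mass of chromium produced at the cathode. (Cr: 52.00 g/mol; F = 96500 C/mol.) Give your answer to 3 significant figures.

Q = 4.54 A × 4782 s = 21710 C
Moles of electrons = 21710 / 96500 = 0.2250 mol
Cr³⁺ + 3e⁻ → Cr, so n(Cr) = 0.2250 / 3 = 0.07500 mol
m = 0.07500 × 52.00 = 3.90 g

3.90 g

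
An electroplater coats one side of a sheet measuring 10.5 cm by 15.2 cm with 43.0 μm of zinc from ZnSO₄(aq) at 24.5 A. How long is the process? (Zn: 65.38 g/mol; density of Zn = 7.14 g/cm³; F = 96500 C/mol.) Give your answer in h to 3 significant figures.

0.164 h

Plated area = 10.5 × 15.2 = 159.6 cm²
Volume = 159.6 × 43.0×10⁻⁴ cm = 0.6863 cm³
m(Zn) = 0.6863 × 7.14 = 4.900 g
n(Zn) = 4.900 / 65.38 = 0.07495 mol; n(e⁻) = 2 × 0.07495 = 0.1499 mol
Q = 0.1499 × 96500 = 14470 C
t = 14470 / 24.5 = 590.6 s = 0.164 h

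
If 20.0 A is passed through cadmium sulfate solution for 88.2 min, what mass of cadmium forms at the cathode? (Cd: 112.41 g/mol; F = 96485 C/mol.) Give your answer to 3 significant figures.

61.7 g

Q = It = 20.0 × 5292 = 1.058×10^5 C
Moles of electrons = 1.058×10^5 / 96485 = 1.097 mol
Cd²⁺ + 2e⁻ → Cd, so n(Cd) = 1.097 / 2 = 0.5485 mol
m = 0.5485 × 112.41 = 61.7 g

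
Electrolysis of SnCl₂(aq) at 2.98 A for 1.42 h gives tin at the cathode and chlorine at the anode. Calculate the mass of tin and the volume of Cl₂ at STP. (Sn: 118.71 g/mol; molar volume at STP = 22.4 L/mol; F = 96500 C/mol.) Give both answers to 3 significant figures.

Q = 2.98 × 5112 = 15230 C; n(e⁻) = 15230 / 96500 = 0.1578 mol
Cathode: Sn²⁺ + 2e⁻ → Sn → n(Sn) = 0.1578/2 = 0.07890 mol → 9.37 g
Anode: 2Cl⁻ → Cl₂ + 2e⁻ → n(Cl₂) = 0.1578/2 = 0.07890 mol → 1.77 L

9.37 g Sn; 1.77 L Cl₂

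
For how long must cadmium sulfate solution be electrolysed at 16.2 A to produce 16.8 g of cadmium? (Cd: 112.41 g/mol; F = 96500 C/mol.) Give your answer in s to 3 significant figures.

n(Cd) = 16.8 / 112.41 = 0.1495 mol
Cd²⁺ + 2e⁻ → Cd, so n(e⁻) = 2 × 0.1495 = 0.2990 mol
Q = 0.2990 × 96500 = 28850 C
t = Q / I = 28850 / 16.2 = 1781 s

1780 s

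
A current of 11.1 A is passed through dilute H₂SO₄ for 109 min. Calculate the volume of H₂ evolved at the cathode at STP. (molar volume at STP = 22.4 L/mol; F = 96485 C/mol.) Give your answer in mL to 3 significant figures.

8430 mL

Q = 11.1 A × 6540 s = 72590 C
n(e⁻) = Q/F = 72590/96485 = 0.7523 mol
2H⁺ + 2e⁻ → H₂, so n(H₂) = 0.7523 / 2 = 0.3762 mol
V = 0.3762 × 22.4 = 8.427 L
= 8430 mL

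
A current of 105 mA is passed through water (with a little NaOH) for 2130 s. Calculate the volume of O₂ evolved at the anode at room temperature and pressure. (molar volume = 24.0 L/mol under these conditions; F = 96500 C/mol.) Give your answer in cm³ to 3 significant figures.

Q = 0.105 A × 2130 s = 223.7 C
n(e⁻) = Q/F = 223.7/96500 = 0.002318 mol
2H₂O → O₂ + 4H⁺ + 4e⁻, so n(O₂) = 0.002318 / 4 = 5.795×10^-4 mol
V = 5.795×10^-4 × 24.0 = 0.01391 L
= 13.9 cm³

13.9 cm³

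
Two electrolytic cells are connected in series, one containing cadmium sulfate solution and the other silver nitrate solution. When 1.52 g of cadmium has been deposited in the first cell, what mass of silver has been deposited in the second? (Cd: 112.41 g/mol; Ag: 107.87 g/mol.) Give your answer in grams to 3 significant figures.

n(Cd) = 1.52 / 112.41 = 0.01352 mol
Cd²⁺ + 2e⁻ → Cd, so n(e⁻) = 2 × 0.01352 = 0.02704 mol
Same current for the same time ⇒ same n(e⁻) = 0.02704 mol in both cells.
Ag⁺ + e⁻ → Ag, so n(Ag) = 0.02704 mol
m(Ag) = 0.02704 × 107.87 = 2.92 g

2.92 g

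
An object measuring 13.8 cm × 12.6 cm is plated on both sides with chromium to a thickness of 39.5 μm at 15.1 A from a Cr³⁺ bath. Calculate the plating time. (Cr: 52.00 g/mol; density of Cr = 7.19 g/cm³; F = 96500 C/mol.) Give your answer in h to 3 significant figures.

1.01 h

Plated area = 2 × 13.8 × 12.6 = 347.8 cm²
Volume = 347.8 × 39.5×10⁻⁴ cm = 1.374 cm³
m(Cr) = 1.374 × 7.19 = 9.879 g
n(Cr) = 9.879 / 52.00 = 0.1900 mol; n(e⁻) = 3 × 0.1900 = 0.5700 mol
Q = 0.5700 × 96500 = 55010 C
t = 55010 / 15.1 = 3643 s = 1.01 h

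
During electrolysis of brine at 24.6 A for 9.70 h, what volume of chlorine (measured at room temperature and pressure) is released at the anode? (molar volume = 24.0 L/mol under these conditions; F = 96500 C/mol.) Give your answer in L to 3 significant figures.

Q = 24.6 A × 34920 s = 8.590×10^5 C
n(e⁻) = Q/F = 8.590×10^5/96500 = 8.902 mol
2Cl⁻ → Cl₂ + 2e⁻, so n(Cl₂) = 8.902 / 2 = 4.451 mol
V = 4.451 × 24.0 = 106.8 L

107 L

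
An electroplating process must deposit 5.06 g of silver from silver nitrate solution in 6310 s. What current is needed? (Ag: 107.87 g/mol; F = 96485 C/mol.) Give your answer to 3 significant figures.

n(Ag) = 5.06 / 107.87 = 0.04691 mol
Ag⁺ + e⁻ → Ag, so n(e⁻) = 0.04691 mol
Q = 0.04691 × 96485 = 4526 C
I = Q / t = 4526 / 6310 s = 0.717 A

0.717 A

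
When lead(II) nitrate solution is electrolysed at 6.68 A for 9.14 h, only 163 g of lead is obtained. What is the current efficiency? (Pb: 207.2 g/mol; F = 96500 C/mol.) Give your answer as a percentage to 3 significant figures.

Q = 6.68 × 32904 = 2.198×10^5 C
n(e⁻) = 2.198×10^5 / 96500 = 2.278 mol
Pb²⁺ + 2e⁻ → Pb, so theoretical n(Pb) = 1.139 mol → 236.0 g
Efficiency = 163 / 236.0 = 0.6907 = 69.1%

69.1%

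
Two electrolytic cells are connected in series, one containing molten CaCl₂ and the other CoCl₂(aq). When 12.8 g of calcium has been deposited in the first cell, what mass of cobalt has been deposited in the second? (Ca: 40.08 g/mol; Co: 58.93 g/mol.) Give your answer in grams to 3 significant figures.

n(Ca) = 12.8 / 40.08 = 0.3194 mol
Ca²⁺ + 2e⁻ → Ca, so n(e⁻) = 2 × 0.3194 = 0.6388 mol
Same current for the same time ⇒ same n(e⁻) = 0.6388 mol in both cells.
Co²⁺ + 2e⁻ → Co, so n(Co) = 0.6388 / 2 = 0.3194 mol
m(Co) = 0.3194 × 58.93 = 18.8 g

18.8 g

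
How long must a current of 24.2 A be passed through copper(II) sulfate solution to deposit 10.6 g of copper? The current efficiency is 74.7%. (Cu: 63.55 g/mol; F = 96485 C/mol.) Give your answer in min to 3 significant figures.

n(Cu) = 10.6 / 63.55 = 0.1668 mol
Cu²⁺ + 2e⁻ → Cu, so n(e⁻) = 2 × 0.1668 = 0.3336 mol
Q = 0.3336 × 96485 / 0.747 = 43090 C
t = Q / I = 43090 / 24.2 = 1781 s = 29.7 min

29.7 min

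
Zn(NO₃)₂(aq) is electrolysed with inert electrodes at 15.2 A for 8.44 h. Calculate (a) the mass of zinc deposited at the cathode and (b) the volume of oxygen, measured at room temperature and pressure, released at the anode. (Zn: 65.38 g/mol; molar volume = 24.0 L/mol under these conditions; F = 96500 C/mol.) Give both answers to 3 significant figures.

156 g Zn; 28.7 L O₂

Q = 15.2 × 30384 = 4.618×10^5 C; n(e⁻) = 4.618×10^5 / 96500 = 4.785 mol
Cathode: Zn²⁺ + 2e⁻ → Zn → n(Zn) = 4.785/2 = 2.393 mol → 156 g
Anode: 2H₂O → O₂ + 4H⁺ + 4e⁻ → n(O₂) = 4.785/4 = 1.196 mol → 28.7 L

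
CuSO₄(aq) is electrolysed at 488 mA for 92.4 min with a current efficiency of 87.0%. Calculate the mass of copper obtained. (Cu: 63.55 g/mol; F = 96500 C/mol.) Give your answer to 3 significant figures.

Q = 0.488 × 5544 = 2705 C
n(e⁻) = 2705 / 96500 = 0.02803 mol
Cu²⁺ + 2e⁻ → Cu, so theoretical m(Cu) = 0.01402 × 63.55 = 0.8910 g
Actual mass = 87.0% × 0.8910 = 0.775 g

0.775 g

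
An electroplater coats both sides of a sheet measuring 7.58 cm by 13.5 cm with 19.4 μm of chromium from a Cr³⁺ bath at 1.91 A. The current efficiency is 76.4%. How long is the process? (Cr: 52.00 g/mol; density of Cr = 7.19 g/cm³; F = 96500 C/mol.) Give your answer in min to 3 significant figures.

182 min

Plated area = 2 × 7.58 × 13.5 = 204.7 cm²
Volume = 204.7 × 19.4×10⁻⁴ cm = 0.3971 cm³
m(Cr) = 0.3971 × 7.19 = 2.855 g
n(Cr) = 2.855 / 52.00 = 0.05490 mol; n(e⁻) = 3 × 0.05490 = 0.1647 mol
Q = 0.1647 × 96500 / 0.764 = 20800 C
t = 20800 / 1.91 = 10890 s = 182 min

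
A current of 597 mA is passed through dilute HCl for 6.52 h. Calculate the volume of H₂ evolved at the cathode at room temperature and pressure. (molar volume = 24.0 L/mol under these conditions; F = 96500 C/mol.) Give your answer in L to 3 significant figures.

1.74 L

Q = 0.597 A × 23472 s = 14010 C
Moles of electrons = 14010 / 96500 = 0.1452 mol
2H⁺ + 2e⁻ → H₂, so n(H₂) = 0.1452 / 2 = 0.07260 mol
V = 0.07260 × 24.0 = 1.742 L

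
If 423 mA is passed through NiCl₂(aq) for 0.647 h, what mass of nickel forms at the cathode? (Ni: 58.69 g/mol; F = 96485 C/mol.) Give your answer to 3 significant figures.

Charge passed = 0.423 × 2329.2 = 985.3 C
n(e⁻) = Q/F = 985.3/96485 = 0.01021 mol
Ni²⁺ + 2e⁻ → Ni, so n(Ni) = 0.01021 / 2 = 0.005105 mol
m = 0.005105 × 58.69 = 0.300 g

0.300 g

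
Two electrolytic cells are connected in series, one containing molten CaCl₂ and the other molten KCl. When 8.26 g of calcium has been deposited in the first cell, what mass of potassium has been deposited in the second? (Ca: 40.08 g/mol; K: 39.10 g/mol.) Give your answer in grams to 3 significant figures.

16.1 g

n(Ca) = 8.26 / 40.08 = 0.2061 mol
Ca²⁺ + 2e⁻ → Ca, so n(e⁻) = 2 × 0.2061 = 0.4122 mol
The cells are in series, so the same charge (and hence the same n(e⁻) = 0.4122 mol) passes through both.
K⁺ + e⁻ → K, so n(K) = 0.4122 mol
m(K) = 0.4122 × 39.10 = 16.1 g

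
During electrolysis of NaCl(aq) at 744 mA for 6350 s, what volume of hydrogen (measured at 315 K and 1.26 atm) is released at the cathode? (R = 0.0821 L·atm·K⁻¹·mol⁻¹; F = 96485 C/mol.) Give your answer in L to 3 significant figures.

Q = It = 0.744 × 6350 = 4724 C
n(e⁻) = Q/F = 4724/96485 = 0.04896 mol
2H⁺ + 2e⁻ → H₂, so n(H₂) = 0.04896 / 2 = 0.02448 mol
V = nRT/P = 0.02448 × 0.0821 × 315 / 1.26 = 0.5025 L

0.503 L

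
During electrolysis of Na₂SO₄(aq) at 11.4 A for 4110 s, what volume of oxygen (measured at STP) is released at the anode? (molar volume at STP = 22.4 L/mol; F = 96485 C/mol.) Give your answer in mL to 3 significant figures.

2720 mL

Q = It = 11.4 × 4110 = 46850 C
n(e⁻) = Q/F = 46850/96485 = 0.4856 mol
2H₂O → O₂ + 4H⁺ + 4e⁻, so n(O₂) = 0.4856 / 4 = 0.1214 mol
V = 0.1214 × 22.4 = 2.719 L
= 2720 mL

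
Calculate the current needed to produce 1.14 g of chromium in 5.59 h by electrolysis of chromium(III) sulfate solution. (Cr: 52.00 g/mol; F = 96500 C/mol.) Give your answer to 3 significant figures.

0.315 A

n(Cr) = 1.14 / 52.00 = 0.02192 mol
Cr³⁺ + 3e⁻ → Cr, so n(e⁻) = 3 × 0.02192 = 0.06576 mol
Q = 0.06576 × 96500 = 6346 C
I = Q / t = 6346 / 20124 s = 0.315 A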